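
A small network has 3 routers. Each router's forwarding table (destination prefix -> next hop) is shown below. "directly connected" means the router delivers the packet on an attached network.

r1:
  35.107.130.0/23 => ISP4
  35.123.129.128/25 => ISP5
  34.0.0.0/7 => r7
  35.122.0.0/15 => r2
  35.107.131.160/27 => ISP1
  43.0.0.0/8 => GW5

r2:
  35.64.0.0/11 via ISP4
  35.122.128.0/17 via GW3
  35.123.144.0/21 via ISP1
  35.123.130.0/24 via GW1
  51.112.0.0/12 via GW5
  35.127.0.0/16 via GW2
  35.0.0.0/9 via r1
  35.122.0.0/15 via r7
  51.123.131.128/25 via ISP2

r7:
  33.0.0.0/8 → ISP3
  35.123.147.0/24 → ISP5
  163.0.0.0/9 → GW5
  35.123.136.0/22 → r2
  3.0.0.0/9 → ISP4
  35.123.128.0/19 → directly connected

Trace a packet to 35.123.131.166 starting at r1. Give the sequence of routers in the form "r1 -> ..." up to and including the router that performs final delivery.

r1 -> r2 -> r7

At r1: longest match for 35.123.131.166 is 35.122.0.0/15 -> r2
At r2: longest match for 35.123.131.166 is 35.122.0.0/15 -> r7
At r7: longest match for 35.123.131.166 is 35.123.128.0/19 -> directly connected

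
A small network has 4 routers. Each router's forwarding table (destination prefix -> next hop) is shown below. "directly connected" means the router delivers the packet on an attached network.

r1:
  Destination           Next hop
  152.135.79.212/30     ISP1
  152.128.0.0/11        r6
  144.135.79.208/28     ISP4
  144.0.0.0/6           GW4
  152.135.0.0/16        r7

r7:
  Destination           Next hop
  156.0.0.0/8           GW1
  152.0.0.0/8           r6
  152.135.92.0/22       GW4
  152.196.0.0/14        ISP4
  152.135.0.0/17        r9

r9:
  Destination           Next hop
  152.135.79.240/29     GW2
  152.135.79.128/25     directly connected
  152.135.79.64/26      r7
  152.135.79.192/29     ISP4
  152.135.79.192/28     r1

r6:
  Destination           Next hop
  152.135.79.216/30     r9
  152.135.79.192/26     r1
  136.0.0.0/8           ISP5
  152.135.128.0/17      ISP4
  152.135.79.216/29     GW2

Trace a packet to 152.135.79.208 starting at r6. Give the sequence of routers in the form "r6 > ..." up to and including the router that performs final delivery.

r6 > r1 > r7 > r9

At r6: longest match for 152.135.79.208 is 152.135.79.192/26 -> r1
At r1: longest match for 152.135.79.208 is 152.135.0.0/16 -> r7
At r7: longest match for 152.135.79.208 is 152.135.0.0/17 -> r9
At r9: longest match for 152.135.79.208 is 152.135.79.128/25 -> directly connected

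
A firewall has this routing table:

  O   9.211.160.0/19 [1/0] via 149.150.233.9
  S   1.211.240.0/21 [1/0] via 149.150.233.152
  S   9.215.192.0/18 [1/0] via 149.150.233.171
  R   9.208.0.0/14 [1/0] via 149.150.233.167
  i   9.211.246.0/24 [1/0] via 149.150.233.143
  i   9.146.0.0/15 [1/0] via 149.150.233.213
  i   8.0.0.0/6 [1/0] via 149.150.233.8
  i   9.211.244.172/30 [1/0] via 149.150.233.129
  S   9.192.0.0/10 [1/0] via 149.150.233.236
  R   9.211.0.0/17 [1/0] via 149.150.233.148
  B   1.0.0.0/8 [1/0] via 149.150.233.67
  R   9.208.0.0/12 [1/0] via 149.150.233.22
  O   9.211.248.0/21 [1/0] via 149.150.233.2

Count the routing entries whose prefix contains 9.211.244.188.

Prefixes containing 9.211.244.188:
  8.0.0.0/6 (8.0.0.0 - 11.255.255.255)
  9.192.0.0/10 (9.192.0.0 - 9.255.255.255)
  9.208.0.0/12 (9.208.0.0 - 9.223.255.255)
  9.208.0.0/14 (9.208.0.0 - 9.211.255.255)
Total matching entries: 4.

4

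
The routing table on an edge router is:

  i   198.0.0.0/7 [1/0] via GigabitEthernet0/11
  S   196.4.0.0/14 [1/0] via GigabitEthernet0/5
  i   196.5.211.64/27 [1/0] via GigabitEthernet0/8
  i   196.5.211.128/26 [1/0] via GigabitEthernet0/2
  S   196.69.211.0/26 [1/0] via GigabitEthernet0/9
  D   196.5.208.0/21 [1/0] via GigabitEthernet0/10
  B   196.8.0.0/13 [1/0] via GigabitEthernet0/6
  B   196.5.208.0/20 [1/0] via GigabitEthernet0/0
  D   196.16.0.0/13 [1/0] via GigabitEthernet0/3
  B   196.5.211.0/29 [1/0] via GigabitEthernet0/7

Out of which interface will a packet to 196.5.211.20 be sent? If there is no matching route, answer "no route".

Routes whose prefix contains 196.5.211.20:
  196.4.0.0/14 (196.4.0.0 - 196.7.255.255) -> GigabitEthernet0/5
  196.5.208.0/20 (196.5.208.0 - 196.5.223.255) -> GigabitEthernet0/0
  196.5.208.0/21 (196.5.208.0 - 196.5.215.255) -> GigabitEthernet0/10
More-specific entries that do NOT match:
  196.5.211.0/29 (196.5.211.0 - 196.5.211.7) does not contain 196.5.211.20
  196.5.211.64/27 (196.5.211.64 - 196.5.211.95) does not contain 196.5.211.20
  196.5.211.128/26 (196.5.211.128 - 196.5.211.191) does not contain 196.5.211.20
  196.69.211.0/26 (196.69.211.0 - 196.69.211.63) does not contain 196.5.211.20
Longest matching prefix is /21 -> interface GigabitEthernet0/10.

GigabitEthernet0/10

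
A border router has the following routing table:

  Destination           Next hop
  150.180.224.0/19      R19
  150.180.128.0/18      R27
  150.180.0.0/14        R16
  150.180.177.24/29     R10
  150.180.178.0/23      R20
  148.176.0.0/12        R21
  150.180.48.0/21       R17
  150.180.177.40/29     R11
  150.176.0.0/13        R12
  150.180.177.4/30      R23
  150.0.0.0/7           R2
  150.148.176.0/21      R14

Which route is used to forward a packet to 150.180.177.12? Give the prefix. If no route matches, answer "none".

150.180.128.0/18

Entries matching 150.180.177.12:
  150.0.0.0/7 (150.0.0.0 - 151.255.255.255)
  150.176.0.0/13 (150.176.0.0 - 150.183.255.255)
  150.180.0.0/14 (150.180.0.0 - 150.183.255.255)
  150.180.128.0/18 (150.180.128.0 - 150.180.191.255)
Most specific is 150.180.128.0/18.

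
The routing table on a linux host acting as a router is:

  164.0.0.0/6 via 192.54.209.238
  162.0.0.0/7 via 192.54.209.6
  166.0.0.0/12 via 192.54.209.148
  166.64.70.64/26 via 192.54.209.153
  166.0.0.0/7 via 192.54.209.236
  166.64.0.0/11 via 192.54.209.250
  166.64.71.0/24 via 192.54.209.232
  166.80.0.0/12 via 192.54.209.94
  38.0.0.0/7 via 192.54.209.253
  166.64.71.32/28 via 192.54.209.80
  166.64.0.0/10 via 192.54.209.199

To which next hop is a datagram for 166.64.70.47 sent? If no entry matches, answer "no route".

Routes whose prefix contains 166.64.70.47:
  164.0.0.0/6 (164.0.0.0 - 167.255.255.255) -> 192.54.209.238
  166.0.0.0/7 (166.0.0.0 - 167.255.255.255) -> 192.54.209.236
  166.64.0.0/10 (166.64.0.0 - 166.127.255.255) -> 192.54.209.199
  166.64.0.0/11 (166.64.0.0 - 166.95.255.255) -> 192.54.209.250
More-specific entries that do NOT match:
  166.64.71.32/28 (166.64.71.32 - 166.64.71.47) does not contain 166.64.70.47
  166.64.70.64/26 (166.64.70.64 - 166.64.70.127) does not contain 166.64.70.47
  166.64.71.0/24 (166.64.71.0 - 166.64.71.255) does not contain 166.64.70.47
  166.0.0.0/12 (166.0.0.0 - 166.15.255.255) does not contain 166.64.70.47
  166.80.0.0/12 (166.80.0.0 - 166.95.255.255) does not contain 166.64.70.47
Longest matching prefix is /11 -> next hop 192.54.209.250.

192.54.209.250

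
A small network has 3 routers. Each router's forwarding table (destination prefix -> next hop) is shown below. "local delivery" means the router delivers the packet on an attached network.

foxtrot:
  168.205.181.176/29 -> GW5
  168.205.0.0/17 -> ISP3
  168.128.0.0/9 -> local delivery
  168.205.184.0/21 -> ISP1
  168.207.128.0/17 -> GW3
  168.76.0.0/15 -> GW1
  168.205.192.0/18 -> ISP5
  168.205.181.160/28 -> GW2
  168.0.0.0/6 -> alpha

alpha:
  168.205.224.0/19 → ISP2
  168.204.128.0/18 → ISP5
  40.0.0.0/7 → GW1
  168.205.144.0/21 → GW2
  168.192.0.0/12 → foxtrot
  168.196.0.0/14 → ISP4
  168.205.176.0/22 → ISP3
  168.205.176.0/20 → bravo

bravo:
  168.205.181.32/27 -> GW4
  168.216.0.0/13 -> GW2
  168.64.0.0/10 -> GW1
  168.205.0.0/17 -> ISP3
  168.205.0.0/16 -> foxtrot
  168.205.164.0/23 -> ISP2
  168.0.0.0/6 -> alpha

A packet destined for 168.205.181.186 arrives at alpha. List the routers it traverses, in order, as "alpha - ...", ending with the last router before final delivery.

At alpha: longest match for 168.205.181.186 is 168.205.176.0/20 -> bravo
At bravo: longest match for 168.205.181.186 is 168.205.0.0/16 -> foxtrot
At foxtrot: longest match for 168.205.181.186 is 168.128.0.0/9 -> local delivery

alpha - bravo - foxtrot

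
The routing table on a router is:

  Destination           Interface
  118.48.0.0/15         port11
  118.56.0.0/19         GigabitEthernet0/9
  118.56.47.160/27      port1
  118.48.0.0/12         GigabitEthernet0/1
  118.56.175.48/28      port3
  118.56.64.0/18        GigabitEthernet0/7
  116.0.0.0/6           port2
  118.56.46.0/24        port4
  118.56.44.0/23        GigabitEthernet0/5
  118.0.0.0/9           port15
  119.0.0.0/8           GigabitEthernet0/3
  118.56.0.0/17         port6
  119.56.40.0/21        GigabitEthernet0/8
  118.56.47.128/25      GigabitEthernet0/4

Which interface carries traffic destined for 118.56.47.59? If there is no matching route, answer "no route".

port6

Routes whose prefix contains 118.56.47.59:
  116.0.0.0/6 (116.0.0.0 - 119.255.255.255) -> port2
  118.0.0.0/9 (118.0.0.0 - 118.127.255.255) -> port15
  118.48.0.0/12 (118.48.0.0 - 118.63.255.255) -> GigabitEthernet0/1
  118.56.0.0/17 (118.56.0.0 - 118.56.127.255) -> port6
More-specific entries that do NOT match:
  118.56.175.48/28 (118.56.175.48 - 118.56.175.63) does not contain 118.56.47.59
  118.56.47.160/27 (118.56.47.160 - 118.56.47.191) does not contain 118.56.47.59
  118.56.47.128/25 (118.56.47.128 - 118.56.47.255) does not contain 118.56.47.59
  118.56.46.0/24 (118.56.46.0 - 118.56.46.255) does not contain 118.56.47.59
  118.56.44.0/23 (118.56.44.0 - 118.56.45.255) does not contain 118.56.47.59
  119.56.40.0/21 (119.56.40.0 - 119.56.47.255) does not contain 118.56.47.59
  118.56.0.0/19 (118.56.0.0 - 118.56.31.255) does not contain 118.56.47.59
  118.56.64.0/18 (118.56.64.0 - 118.56.127.255) does not contain 118.56.47.59
Longest matching prefix is /17 -> interface port6.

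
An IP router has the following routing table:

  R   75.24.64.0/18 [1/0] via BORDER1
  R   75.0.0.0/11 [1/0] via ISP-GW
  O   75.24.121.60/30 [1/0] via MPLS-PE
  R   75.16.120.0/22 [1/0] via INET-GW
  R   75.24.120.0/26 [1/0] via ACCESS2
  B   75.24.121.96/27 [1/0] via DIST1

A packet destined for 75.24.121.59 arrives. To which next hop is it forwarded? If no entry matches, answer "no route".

Routes whose prefix contains 75.24.121.59:
  75.0.0.0/11 (75.0.0.0 - 75.31.255.255) -> ISP-GW
  75.24.64.0/18 (75.24.64.0 - 75.24.127.255) -> BORDER1
More-specific entries that do NOT match:
  75.24.121.60/30 (75.24.121.60 - 75.24.121.63) does not contain 75.24.121.59
  75.24.121.96/27 (75.24.121.96 - 75.24.121.127) does not contain 75.24.121.59
  75.24.120.0/26 (75.24.120.0 - 75.24.120.63) does not contain 75.24.121.59
  75.16.120.0/22 (75.16.120.0 - 75.16.123.255) does not contain 75.24.121.59
Longest matching prefix is /18 -> next hop BORDER1.

BORDER1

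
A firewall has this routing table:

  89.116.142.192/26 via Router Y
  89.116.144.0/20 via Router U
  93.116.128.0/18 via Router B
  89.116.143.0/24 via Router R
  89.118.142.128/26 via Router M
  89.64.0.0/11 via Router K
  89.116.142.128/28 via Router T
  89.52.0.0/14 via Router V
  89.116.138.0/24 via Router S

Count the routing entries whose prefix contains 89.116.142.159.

0

No listed prefix contains 89.116.142.159.
Total matching entries: 0.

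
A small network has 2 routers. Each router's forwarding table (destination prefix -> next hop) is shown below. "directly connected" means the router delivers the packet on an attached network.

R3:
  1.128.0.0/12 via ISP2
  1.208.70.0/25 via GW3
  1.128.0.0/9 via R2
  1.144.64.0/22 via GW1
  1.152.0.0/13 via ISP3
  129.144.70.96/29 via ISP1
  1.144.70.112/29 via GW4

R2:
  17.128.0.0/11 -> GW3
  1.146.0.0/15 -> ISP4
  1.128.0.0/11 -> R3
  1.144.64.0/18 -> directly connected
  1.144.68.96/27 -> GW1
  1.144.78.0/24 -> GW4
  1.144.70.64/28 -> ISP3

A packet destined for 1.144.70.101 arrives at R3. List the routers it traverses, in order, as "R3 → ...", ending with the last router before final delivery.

At R3: longest match for 1.144.70.101 is 1.128.0.0/9 -> R2
At R2: longest match for 1.144.70.101 is 1.144.64.0/18 -> directly connected

R3 → R2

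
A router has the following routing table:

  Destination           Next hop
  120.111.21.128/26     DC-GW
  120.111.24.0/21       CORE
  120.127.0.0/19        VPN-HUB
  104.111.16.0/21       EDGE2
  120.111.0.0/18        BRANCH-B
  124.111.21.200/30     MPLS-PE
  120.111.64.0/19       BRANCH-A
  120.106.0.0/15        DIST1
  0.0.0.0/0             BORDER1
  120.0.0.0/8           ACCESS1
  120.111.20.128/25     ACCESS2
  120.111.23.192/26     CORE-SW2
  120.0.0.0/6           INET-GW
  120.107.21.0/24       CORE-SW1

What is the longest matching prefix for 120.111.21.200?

Entries matching 120.111.21.200:
  0.0.0.0/0 (default, matches everything)
  120.0.0.0/6 (120.0.0.0 - 123.255.255.255)
  120.0.0.0/8 (120.0.0.0 - 120.255.255.255)
  120.111.0.0/18 (120.111.0.0 - 120.111.63.255)
Most specific is 120.111.0.0/18.

120.111.0.0/18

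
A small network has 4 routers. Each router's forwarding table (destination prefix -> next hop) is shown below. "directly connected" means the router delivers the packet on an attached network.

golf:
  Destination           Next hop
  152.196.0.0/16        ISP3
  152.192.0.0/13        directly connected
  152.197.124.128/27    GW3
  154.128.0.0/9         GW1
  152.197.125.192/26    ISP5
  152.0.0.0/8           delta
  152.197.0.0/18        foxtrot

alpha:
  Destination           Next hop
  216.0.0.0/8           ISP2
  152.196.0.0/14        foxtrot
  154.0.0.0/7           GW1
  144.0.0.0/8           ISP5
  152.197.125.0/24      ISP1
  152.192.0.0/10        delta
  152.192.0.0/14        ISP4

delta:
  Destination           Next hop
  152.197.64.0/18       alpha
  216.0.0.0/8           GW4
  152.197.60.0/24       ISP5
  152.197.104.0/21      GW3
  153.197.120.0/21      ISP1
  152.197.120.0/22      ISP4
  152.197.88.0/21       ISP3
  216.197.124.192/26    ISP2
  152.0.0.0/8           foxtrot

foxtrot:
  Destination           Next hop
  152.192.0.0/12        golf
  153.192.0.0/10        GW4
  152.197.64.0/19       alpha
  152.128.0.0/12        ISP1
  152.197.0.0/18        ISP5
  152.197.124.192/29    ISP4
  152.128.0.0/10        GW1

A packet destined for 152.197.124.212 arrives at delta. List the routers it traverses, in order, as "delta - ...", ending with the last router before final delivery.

At delta: longest match for 152.197.124.212 is 152.197.64.0/18 -> alpha
At alpha: longest match for 152.197.124.212 is 152.196.0.0/14 -> foxtrot
At foxtrot: longest match for 152.197.124.212 is 152.192.0.0/12 -> golf
At golf: longest match for 152.197.124.212 is 152.192.0.0/13 -> directly connected

delta - alpha - foxtrot - golf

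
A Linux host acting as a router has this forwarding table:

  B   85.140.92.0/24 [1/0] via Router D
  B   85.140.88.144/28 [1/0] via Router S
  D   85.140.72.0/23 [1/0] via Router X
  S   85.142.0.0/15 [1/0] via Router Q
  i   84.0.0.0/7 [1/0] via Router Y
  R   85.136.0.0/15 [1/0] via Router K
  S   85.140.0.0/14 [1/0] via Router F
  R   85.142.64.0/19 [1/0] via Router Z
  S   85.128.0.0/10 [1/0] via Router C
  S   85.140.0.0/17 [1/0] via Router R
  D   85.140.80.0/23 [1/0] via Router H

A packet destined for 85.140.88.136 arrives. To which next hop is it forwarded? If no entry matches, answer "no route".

Routes whose prefix contains 85.140.88.136:
  84.0.0.0/7 (84.0.0.0 - 85.255.255.255) -> Router Y
  85.128.0.0/10 (85.128.0.0 - 85.191.255.255) -> Router C
  85.140.0.0/14 (85.140.0.0 - 85.143.255.255) -> Router F
  85.140.0.0/17 (85.140.0.0 - 85.140.127.255) -> Router R
More-specific entries that do NOT match:
  85.140.88.144/28 (85.140.88.144 - 85.140.88.159) does not contain 85.140.88.136
  85.140.92.0/24 (85.140.92.0 - 85.140.92.255) does not contain 85.140.88.136
  85.140.72.0/23 (85.140.72.0 - 85.140.73.255) does not contain 85.140.88.136
  85.140.80.0/23 (85.140.80.0 - 85.140.81.255) does not contain 85.140.88.136
  85.142.64.0/19 (85.142.64.0 - 85.142.95.255) does not contain 85.140.88.136
Longest matching prefix is /17 -> next hop Router R.

Router R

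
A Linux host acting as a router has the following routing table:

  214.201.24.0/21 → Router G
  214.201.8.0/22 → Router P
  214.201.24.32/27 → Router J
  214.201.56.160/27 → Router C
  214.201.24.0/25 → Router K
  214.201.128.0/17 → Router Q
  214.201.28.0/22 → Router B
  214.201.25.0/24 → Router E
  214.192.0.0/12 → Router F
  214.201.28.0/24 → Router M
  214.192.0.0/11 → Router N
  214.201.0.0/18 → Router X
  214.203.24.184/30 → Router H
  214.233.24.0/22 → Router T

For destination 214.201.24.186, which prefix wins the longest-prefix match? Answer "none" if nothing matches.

Entries matching 214.201.24.186:
  214.192.0.0/11 (214.192.0.0 - 214.223.255.255)
  214.192.0.0/12 (214.192.0.0 - 214.207.255.255)
  214.201.0.0/18 (214.201.0.0 - 214.201.63.255)
  214.201.24.0/21 (214.201.24.0 - 214.201.31.255)
Most specific is 214.201.24.0/21.

214.201.24.0/21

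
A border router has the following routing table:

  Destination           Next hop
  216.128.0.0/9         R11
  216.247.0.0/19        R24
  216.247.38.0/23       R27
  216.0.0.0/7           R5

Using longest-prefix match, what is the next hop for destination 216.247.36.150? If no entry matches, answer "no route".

Routes whose prefix contains 216.247.36.150:
  216.0.0.0/7 (216.0.0.0 - 217.255.255.255) -> R5
  216.128.0.0/9 (216.128.0.0 - 216.255.255.255) -> R11
More-specific entries that do NOT match:
  216.247.38.0/23 (216.247.38.0 - 216.247.39.255) does not contain 216.247.36.150
  216.247.0.0/19 (216.247.0.0 - 216.247.31.255) does not contain 216.247.36.150
Longest matching prefix is /9 -> next hop R11.

R11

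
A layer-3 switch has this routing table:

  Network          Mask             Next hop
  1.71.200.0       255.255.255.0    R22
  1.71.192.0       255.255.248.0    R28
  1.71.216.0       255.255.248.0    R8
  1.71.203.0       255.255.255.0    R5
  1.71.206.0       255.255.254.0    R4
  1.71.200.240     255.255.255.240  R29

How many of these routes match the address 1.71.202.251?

0

No listed prefix contains 1.71.202.251.
Total matching entries: 0.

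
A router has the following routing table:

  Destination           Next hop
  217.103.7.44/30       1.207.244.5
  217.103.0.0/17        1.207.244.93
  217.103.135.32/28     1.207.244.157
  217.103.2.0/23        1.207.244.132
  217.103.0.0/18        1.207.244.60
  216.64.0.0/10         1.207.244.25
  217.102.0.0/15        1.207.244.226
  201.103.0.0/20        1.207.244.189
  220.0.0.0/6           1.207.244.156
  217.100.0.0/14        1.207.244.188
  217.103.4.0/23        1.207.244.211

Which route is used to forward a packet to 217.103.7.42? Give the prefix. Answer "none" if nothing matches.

217.103.0.0/18

Entries matching 217.103.7.42:
  217.100.0.0/14 (217.100.0.0 - 217.103.255.255)
  217.102.0.0/15 (217.102.0.0 - 217.103.255.255)
  217.103.0.0/17 (217.103.0.0 - 217.103.127.255)
  217.103.0.0/18 (217.103.0.0 - 217.103.63.255)
Most specific is 217.103.0.0/18.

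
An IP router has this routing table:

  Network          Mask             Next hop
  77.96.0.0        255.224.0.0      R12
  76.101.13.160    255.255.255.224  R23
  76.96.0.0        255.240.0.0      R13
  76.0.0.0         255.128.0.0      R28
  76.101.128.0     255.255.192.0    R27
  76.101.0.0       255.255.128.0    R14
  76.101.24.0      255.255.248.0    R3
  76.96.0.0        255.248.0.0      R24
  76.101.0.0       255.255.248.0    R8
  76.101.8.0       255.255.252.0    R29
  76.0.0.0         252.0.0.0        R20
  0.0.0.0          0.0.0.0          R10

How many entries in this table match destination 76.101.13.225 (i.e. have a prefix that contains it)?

Prefixes containing 76.101.13.225:
  0.0.0.0/0 (default, matches everything)
  76.0.0.0/6 (76.0.0.0 - 79.255.255.255)
  76.0.0.0/9 (76.0.0.0 - 76.127.255.255)
  76.96.0.0/12 (76.96.0.0 - 76.111.255.255)
  76.96.0.0/13 (76.96.0.0 - 76.103.255.255)
  76.101.0.0/17 (76.101.0.0 - 76.101.127.255)
Total matching entries: 6.

6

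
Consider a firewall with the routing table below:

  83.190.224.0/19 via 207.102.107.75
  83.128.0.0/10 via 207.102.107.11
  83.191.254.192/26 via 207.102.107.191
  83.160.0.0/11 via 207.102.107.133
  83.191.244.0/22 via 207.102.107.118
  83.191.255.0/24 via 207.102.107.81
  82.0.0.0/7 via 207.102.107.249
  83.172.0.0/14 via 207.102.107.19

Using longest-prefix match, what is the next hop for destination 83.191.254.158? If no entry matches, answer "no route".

Routes whose prefix contains 83.191.254.158:
  82.0.0.0/7 (82.0.0.0 - 83.255.255.255) -> 207.102.107.249
  83.128.0.0/10 (83.128.0.0 - 83.191.255.255) -> 207.102.107.11
  83.160.0.0/11 (83.160.0.0 - 83.191.255.255) -> 207.102.107.133
More-specific entries that do NOT match:
  83.191.254.192/26 (83.191.254.192 - 83.191.254.255) does not contain 83.191.254.158
  83.191.255.0/24 (83.191.255.0 - 83.191.255.255) does not contain 83.191.254.158
  83.191.244.0/22 (83.191.244.0 - 83.191.247.255) does not contain 83.191.254.158
  83.190.224.0/19 (83.190.224.0 - 83.190.255.255) does not contain 83.191.254.158
  83.172.0.0/14 (83.172.0.0 - 83.175.255.255) does not contain 83.191.254.158
Longest matching prefix is /11 -> next hop 207.102.107.133.

207.102.107.133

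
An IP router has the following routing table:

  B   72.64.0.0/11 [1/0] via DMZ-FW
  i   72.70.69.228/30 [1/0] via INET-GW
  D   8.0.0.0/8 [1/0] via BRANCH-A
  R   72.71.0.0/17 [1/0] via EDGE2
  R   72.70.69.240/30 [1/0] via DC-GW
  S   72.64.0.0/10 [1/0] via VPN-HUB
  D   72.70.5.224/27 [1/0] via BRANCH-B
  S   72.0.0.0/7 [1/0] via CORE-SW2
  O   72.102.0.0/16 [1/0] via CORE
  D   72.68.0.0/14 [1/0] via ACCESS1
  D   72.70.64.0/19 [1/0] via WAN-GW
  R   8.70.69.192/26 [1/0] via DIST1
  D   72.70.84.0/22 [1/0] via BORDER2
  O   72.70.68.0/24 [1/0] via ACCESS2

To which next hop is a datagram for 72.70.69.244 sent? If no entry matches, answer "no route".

Routes whose prefix contains 72.70.69.244:
  72.0.0.0/7 (72.0.0.0 - 73.255.255.255) -> CORE-SW2
  72.64.0.0/10 (72.64.0.0 - 72.127.255.255) -> VPN-HUB
  72.64.0.0/11 (72.64.0.0 - 72.95.255.255) -> DMZ-FW
  72.68.0.0/14 (72.68.0.0 - 72.71.255.255) -> ACCESS1
  72.70.64.0/19 (72.70.64.0 - 72.70.95.255) -> WAN-GW
More-specific entries that do NOT match:
  72.70.69.228/30 (72.70.69.228 - 72.70.69.231) does not contain 72.70.69.244
  72.70.69.240/30 (72.70.69.240 - 72.70.69.243) does not contain 72.70.69.244
  72.70.5.224/27 (72.70.5.224 - 72.70.5.255) does not contain 72.70.69.244
  8.70.69.192/26 (8.70.69.192 - 8.70.69.255) does not contain 72.70.69.244
  72.70.68.0/24 (72.70.68.0 - 72.70.68.255) does not contain 72.70.69.244
  72.70.84.0/22 (72.70.84.0 - 72.70.87.255) does not contain 72.70.69.244
Longest matching prefix is /19 -> next hop WAN-GW.

WAN-GW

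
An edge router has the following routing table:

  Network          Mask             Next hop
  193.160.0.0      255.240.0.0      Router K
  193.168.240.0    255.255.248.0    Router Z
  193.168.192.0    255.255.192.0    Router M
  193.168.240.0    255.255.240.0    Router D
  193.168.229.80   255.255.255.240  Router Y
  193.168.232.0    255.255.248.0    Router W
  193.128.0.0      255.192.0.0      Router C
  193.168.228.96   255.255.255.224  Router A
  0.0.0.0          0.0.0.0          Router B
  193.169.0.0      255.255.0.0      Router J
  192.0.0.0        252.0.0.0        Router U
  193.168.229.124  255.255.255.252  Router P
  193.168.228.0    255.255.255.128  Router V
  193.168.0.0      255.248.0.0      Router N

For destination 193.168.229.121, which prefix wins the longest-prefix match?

Entries matching 193.168.229.121:
  0.0.0.0/0 (default, matches everything)
  192.0.0.0/6 (192.0.0.0 - 195.255.255.255)
  193.128.0.0/10 (193.128.0.0 - 193.191.255.255)
  193.160.0.0/12 (193.160.0.0 - 193.175.255.255)
  193.168.0.0/13 (193.168.0.0 - 193.175.255.255)
  193.168.192.0/18 (193.168.192.0 - 193.168.255.255)
Most specific is 193.168.192.0/18.

193.168.192.0/18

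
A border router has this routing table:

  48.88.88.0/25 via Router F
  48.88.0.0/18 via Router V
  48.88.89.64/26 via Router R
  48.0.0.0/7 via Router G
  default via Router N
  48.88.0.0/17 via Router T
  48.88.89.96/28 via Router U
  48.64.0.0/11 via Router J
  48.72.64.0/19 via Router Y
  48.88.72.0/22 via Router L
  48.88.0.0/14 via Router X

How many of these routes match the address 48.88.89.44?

5

Prefixes containing 48.88.89.44:
  0.0.0.0/0 (default, matches everything)
  48.0.0.0/7 (48.0.0.0 - 49.255.255.255)
  48.64.0.0/11 (48.64.0.0 - 48.95.255.255)
  48.88.0.0/14 (48.88.0.0 - 48.91.255.255)
  48.88.0.0/17 (48.88.0.0 - 48.88.127.255)
Total matching entries: 5.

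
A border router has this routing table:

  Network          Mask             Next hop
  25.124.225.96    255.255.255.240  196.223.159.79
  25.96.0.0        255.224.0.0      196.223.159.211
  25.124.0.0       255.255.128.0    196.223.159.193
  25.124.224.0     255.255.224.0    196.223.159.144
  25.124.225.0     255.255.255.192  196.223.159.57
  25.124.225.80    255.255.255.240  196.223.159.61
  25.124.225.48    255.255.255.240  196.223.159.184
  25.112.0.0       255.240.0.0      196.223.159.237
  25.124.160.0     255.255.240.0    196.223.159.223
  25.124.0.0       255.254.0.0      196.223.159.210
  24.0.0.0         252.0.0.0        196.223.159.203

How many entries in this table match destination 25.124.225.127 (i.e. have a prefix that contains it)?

5

Prefixes containing 25.124.225.127:
  24.0.0.0/6 (24.0.0.0 - 27.255.255.255)
  25.96.0.0/11 (25.96.0.0 - 25.127.255.255)
  25.112.0.0/12 (25.112.0.0 - 25.127.255.255)
  25.124.0.0/15 (25.124.0.0 - 25.125.255.255)
  25.124.224.0/19 (25.124.224.0 - 25.124.255.255)
Total matching entries: 5.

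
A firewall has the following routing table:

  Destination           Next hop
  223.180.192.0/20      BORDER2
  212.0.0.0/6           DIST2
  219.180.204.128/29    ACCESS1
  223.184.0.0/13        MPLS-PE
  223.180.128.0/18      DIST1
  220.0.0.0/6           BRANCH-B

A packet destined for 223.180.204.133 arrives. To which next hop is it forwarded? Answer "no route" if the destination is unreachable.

BORDER2

Routes whose prefix contains 223.180.204.133:
  220.0.0.0/6 (220.0.0.0 - 223.255.255.255) -> BRANCH-B
  223.180.192.0/20 (223.180.192.0 - 223.180.207.255) -> BORDER2
More-specific entries that do NOT match:
  219.180.204.128/29 (219.180.204.128 - 219.180.204.135) does not contain 223.180.204.133
Longest matching prefix is /20 -> next hop BORDER2.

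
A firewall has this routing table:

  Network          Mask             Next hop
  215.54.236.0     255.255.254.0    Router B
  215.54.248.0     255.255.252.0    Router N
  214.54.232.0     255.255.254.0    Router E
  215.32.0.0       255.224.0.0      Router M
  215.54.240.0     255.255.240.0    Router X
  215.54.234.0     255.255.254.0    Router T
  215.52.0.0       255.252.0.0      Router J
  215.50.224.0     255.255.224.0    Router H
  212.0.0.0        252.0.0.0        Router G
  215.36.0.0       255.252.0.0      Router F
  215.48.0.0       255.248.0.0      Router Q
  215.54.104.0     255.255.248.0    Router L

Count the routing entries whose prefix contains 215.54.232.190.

4

Prefixes containing 215.54.232.190:
  212.0.0.0/6 (212.0.0.0 - 215.255.255.255)
  215.32.0.0/11 (215.32.0.0 - 215.63.255.255)
  215.48.0.0/13 (215.48.0.0 - 215.55.255.255)
  215.52.0.0/14 (215.52.0.0 - 215.55.255.255)
Total matching entries: 4.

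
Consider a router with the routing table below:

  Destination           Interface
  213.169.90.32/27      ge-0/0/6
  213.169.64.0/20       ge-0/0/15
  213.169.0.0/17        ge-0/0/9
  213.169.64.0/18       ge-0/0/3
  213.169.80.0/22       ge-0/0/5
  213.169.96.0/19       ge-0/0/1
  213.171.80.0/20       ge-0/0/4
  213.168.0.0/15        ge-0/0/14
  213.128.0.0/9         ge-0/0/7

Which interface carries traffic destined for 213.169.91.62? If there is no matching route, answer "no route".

Routes whose prefix contains 213.169.91.62:
  213.128.0.0/9 (213.128.0.0 - 213.255.255.255) -> ge-0/0/7
  213.168.0.0/15 (213.168.0.0 - 213.169.255.255) -> ge-0/0/14
  213.169.0.0/17 (213.169.0.0 - 213.169.127.255) -> ge-0/0/9
  213.169.64.0/18 (213.169.64.0 - 213.169.127.255) -> ge-0/0/3
More-specific entries that do NOT match:
  213.169.90.32/27 (213.169.90.32 - 213.169.90.63) does not contain 213.169.91.62
  213.169.80.0/22 (213.169.80.0 - 213.169.83.255) does not contain 213.169.91.62
  213.169.64.0/20 (213.169.64.0 - 213.169.79.255) does not contain 213.169.91.62
  213.171.80.0/20 (213.171.80.0 - 213.171.95.255) does not contain 213.169.91.62
  213.169.96.0/19 (213.169.96.0 - 213.169.127.255) does not contain 213.169.91.62
Longest matching prefix is /18 -> interface ge-0/0/3.

ge-0/0/3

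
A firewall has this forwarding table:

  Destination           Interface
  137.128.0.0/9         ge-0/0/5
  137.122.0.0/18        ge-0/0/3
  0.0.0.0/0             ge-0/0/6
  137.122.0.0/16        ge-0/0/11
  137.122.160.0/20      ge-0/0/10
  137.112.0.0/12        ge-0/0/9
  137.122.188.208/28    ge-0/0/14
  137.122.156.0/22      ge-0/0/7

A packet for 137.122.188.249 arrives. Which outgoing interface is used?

ge-0/0/11

Routes whose prefix contains 137.122.188.249:
  0.0.0.0/0 (default, matches everything) -> ge-0/0/6
  137.112.0.0/12 (137.112.0.0 - 137.127.255.255) -> ge-0/0/9
  137.122.0.0/16 (137.122.0.0 - 137.122.255.255) -> ge-0/0/11
More-specific entries that do NOT match:
  137.122.188.208/28 (137.122.188.208 - 137.122.188.223) does not contain 137.122.188.249
  137.122.156.0/22 (137.122.156.0 - 137.122.159.255) does not contain 137.122.188.249
  137.122.160.0/20 (137.122.160.0 - 137.122.175.255) does not contain 137.122.188.249
  137.122.0.0/18 (137.122.0.0 - 137.122.63.255) does not contain 137.122.188.249
Longest matching prefix is /16 -> interface ge-0/0/11.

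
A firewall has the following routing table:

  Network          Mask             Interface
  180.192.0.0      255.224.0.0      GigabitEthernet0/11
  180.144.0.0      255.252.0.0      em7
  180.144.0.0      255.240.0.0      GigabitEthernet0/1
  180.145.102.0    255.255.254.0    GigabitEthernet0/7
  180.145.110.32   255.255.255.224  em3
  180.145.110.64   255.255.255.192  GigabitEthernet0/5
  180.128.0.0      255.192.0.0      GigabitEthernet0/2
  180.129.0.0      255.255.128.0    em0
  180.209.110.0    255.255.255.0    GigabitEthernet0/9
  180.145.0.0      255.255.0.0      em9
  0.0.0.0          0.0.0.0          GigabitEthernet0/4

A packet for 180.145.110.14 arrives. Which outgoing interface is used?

Routes whose prefix contains 180.145.110.14:
  0.0.0.0/0 (default, matches everything) -> GigabitEthernet0/4
  180.128.0.0/10 (180.128.0.0 - 180.191.255.255) -> GigabitEthernet0/2
  180.144.0.0/12 (180.144.0.0 - 180.159.255.255) -> GigabitEthernet0/1
  180.144.0.0/14 (180.144.0.0 - 180.147.255.255) -> em7
  180.145.0.0/16 (180.145.0.0 - 180.145.255.255) -> em9
More-specific entries that do NOT match:
  180.145.110.32/27 (180.145.110.32 - 180.145.110.63) does not contain 180.145.110.14
  180.145.110.64/26 (180.145.110.64 - 180.145.110.127) does not contain 180.145.110.14
  180.209.110.0/24 (180.209.110.0 - 180.209.110.255) does not contain 180.145.110.14
  180.145.102.0/23 (180.145.102.0 - 180.145.103.255) does not contain 180.145.110.14
  180.129.0.0/17 (180.129.0.0 - 180.129.127.255) does not contain 180.145.110.14
Longest matching prefix is /16 -> interface em9.

em9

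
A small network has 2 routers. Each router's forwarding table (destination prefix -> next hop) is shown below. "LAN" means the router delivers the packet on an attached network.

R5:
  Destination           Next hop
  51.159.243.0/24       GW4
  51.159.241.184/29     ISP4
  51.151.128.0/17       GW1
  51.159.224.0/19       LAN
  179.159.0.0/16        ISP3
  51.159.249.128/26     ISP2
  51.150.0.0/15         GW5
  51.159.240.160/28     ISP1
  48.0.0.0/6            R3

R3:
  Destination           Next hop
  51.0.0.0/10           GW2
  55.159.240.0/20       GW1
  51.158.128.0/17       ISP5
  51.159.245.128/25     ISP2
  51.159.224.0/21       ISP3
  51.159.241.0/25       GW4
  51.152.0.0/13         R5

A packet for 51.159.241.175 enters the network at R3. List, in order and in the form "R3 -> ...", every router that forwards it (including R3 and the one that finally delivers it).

At R3: longest match for 51.159.241.175 is 51.152.0.0/13 -> R5
At R5: longest match for 51.159.241.175 is 51.159.224.0/19 -> LAN

R3 -> R5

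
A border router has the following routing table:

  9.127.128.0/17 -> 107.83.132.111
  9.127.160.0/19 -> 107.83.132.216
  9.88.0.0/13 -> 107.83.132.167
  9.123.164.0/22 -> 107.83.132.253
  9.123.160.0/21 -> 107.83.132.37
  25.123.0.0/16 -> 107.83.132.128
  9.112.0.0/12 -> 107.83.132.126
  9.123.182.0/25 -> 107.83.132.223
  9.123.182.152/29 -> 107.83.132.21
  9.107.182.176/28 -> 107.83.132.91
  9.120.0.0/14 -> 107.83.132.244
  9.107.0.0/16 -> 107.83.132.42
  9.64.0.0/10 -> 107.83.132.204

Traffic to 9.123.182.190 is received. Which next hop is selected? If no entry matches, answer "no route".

Routes whose prefix contains 9.123.182.190:
  9.64.0.0/10 (9.64.0.0 - 9.127.255.255) -> 107.83.132.204
  9.112.0.0/12 (9.112.0.0 - 9.127.255.255) -> 107.83.132.126
  9.120.0.0/14 (9.120.0.0 - 9.123.255.255) -> 107.83.132.244
More-specific entries that do NOT match:
  9.123.182.152/29 (9.123.182.152 - 9.123.182.159) does not contain 9.123.182.190
  9.107.182.176/28 (9.107.182.176 - 9.107.182.191) does not contain 9.123.182.190
  9.123.182.0/25 (9.123.182.0 - 9.123.182.127) does not contain 9.123.182.190
  9.123.164.0/22 (9.123.164.0 - 9.123.167.255) does not contain 9.123.182.190
  9.123.160.0/21 (9.123.160.0 - 9.123.167.255) does not contain 9.123.182.190
  9.127.160.0/19 (9.127.160.0 - 9.127.191.255) does not contain 9.123.182.190
  9.127.128.0/17 (9.127.128.0 - 9.127.255.255) does not contain 9.123.182.190
  25.123.0.0/16 (25.123.0.0 - 25.123.255.255) does not contain 9.123.182.190
  9.107.0.0/16 (9.107.0.0 - 9.107.255.255) does not contain 9.123.182.190
Longest matching prefix is /14 -> next hop 107.83.132.244.

107.83.132.244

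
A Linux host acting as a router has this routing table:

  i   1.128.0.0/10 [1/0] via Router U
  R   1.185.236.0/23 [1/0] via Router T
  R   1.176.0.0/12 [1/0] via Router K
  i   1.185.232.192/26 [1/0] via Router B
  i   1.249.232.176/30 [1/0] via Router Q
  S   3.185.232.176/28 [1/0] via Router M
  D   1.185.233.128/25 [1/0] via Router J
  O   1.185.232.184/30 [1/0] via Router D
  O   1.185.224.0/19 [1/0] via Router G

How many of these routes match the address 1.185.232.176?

Prefixes containing 1.185.232.176:
  1.128.0.0/10 (1.128.0.0 - 1.191.255.255)
  1.176.0.0/12 (1.176.0.0 - 1.191.255.255)
  1.185.224.0/19 (1.185.224.0 - 1.185.255.255)
Total matching entries: 3.

3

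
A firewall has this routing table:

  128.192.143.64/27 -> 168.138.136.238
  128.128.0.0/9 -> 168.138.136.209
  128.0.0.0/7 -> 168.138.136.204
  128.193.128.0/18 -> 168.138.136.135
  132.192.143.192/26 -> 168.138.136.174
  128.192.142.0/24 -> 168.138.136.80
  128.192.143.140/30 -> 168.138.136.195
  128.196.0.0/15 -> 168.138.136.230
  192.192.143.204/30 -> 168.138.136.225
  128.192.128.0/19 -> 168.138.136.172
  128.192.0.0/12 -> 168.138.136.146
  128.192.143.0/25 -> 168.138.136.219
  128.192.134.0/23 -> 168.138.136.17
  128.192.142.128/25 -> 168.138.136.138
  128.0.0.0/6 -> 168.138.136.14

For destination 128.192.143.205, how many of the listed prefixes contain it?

5

Prefixes containing 128.192.143.205:
  128.0.0.0/6 (128.0.0.0 - 131.255.255.255)
  128.0.0.0/7 (128.0.0.0 - 129.255.255.255)
  128.128.0.0/9 (128.128.0.0 - 128.255.255.255)
  128.192.0.0/12 (128.192.0.0 - 128.207.255.255)
  128.192.128.0/19 (128.192.128.0 - 128.192.159.255)
Total matching entries: 5.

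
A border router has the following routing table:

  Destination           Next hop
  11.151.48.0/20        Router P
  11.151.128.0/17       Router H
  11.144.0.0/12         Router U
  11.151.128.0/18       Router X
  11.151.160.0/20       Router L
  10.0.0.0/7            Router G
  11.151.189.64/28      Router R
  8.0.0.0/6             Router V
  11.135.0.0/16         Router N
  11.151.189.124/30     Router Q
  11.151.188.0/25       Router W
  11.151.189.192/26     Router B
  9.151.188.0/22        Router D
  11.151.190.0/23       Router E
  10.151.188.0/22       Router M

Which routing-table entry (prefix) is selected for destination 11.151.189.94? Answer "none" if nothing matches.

Entries matching 11.151.189.94:
  8.0.0.0/6 (8.0.0.0 - 11.255.255.255)
  10.0.0.0/7 (10.0.0.0 - 11.255.255.255)
  11.144.0.0/12 (11.144.0.0 - 11.159.255.255)
  11.151.128.0/17 (11.151.128.0 - 11.151.255.255)
  11.151.128.0/18 (11.151.128.0 - 11.151.191.255)
Most specific is 11.151.128.0/18.

11.151.128.0/18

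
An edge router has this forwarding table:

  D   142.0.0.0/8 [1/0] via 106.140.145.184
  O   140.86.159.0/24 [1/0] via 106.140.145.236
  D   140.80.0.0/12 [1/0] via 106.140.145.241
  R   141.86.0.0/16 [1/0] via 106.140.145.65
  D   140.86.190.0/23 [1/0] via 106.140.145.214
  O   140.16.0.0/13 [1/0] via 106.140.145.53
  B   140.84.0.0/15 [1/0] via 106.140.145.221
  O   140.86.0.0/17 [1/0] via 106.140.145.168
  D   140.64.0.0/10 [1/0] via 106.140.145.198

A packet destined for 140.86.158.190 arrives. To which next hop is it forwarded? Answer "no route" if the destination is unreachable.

106.140.145.241

Routes whose prefix contains 140.86.158.190:
  140.64.0.0/10 (140.64.0.0 - 140.127.255.255) -> 106.140.145.198
  140.80.0.0/12 (140.80.0.0 - 140.95.255.255) -> 106.140.145.241
More-specific entries that do NOT match:
  140.86.159.0/24 (140.86.159.0 - 140.86.159.255) does not contain 140.86.158.190
  140.86.190.0/23 (140.86.190.0 - 140.86.191.255) does not contain 140.86.158.190
  140.86.0.0/17 (140.86.0.0 - 140.86.127.255) does not contain 140.86.158.190
  141.86.0.0/16 (141.86.0.0 - 141.86.255.255) does not contain 140.86.158.190
  140.84.0.0/15 (140.84.0.0 - 140.85.255.255) does not contain 140.86.158.190
  140.16.0.0/13 (140.16.0.0 - 140.23.255.255) does not contain 140.86.158.190
Longest matching prefix is /12 -> next hop 106.140.145.241.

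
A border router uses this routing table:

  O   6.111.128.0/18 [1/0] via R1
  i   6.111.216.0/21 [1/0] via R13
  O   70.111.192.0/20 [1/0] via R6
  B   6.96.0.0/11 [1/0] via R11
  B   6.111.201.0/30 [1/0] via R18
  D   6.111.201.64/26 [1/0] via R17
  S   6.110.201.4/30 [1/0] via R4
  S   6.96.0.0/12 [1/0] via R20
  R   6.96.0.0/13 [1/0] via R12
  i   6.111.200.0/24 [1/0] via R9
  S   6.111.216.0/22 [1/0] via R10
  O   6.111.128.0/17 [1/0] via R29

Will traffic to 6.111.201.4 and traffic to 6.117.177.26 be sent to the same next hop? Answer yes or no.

no

6.111.201.4: longest match 6.111.128.0/17 -> R29
6.117.177.26: longest match 6.96.0.0/11 -> R11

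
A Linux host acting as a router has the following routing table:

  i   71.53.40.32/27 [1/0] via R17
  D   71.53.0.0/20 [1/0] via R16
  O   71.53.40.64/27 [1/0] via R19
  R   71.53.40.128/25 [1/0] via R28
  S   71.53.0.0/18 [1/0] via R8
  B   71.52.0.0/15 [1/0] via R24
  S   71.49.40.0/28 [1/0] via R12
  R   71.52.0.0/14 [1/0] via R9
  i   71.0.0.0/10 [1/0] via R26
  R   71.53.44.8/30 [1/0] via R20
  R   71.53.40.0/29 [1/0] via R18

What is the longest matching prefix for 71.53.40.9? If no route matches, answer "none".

Entries matching 71.53.40.9:
  71.0.0.0/10 (71.0.0.0 - 71.63.255.255)
  71.52.0.0/14 (71.52.0.0 - 71.55.255.255)
  71.52.0.0/15 (71.52.0.0 - 71.53.255.255)
  71.53.0.0/18 (71.53.0.0 - 71.53.63.255)
Most specific is 71.53.0.0/18.

71.53.0.0/18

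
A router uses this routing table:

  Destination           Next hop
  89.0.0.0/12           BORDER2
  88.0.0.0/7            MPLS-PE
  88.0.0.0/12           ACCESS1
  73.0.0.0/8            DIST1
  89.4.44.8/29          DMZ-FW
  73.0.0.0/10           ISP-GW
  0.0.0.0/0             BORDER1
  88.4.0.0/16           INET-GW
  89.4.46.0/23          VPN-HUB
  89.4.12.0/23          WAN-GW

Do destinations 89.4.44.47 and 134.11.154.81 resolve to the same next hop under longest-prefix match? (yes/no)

89.4.44.47: longest match 89.0.0.0/12 -> BORDER2
134.11.154.81: longest match 0.0.0.0/0 -> BORDER1

no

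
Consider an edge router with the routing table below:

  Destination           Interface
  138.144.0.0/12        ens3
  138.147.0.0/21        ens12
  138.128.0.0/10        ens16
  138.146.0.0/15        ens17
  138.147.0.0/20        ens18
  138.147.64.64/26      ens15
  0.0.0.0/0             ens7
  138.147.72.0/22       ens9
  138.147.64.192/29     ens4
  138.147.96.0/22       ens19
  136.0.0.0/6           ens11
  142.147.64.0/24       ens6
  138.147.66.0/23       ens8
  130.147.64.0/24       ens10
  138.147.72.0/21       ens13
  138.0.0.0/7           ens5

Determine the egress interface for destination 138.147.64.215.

Routes whose prefix contains 138.147.64.215:
  0.0.0.0/0 (default, matches everything) -> ens7
  136.0.0.0/6 (136.0.0.0 - 139.255.255.255) -> ens11
  138.0.0.0/7 (138.0.0.0 - 139.255.255.255) -> ens5
  138.128.0.0/10 (138.128.0.0 - 138.191.255.255) -> ens16
  138.144.0.0/12 (138.144.0.0 - 138.159.255.255) -> ens3
  138.146.0.0/15 (138.146.0.0 - 138.147.255.255) -> ens17
More-specific entries that do NOT match:
  138.147.64.192/29 (138.147.64.192 - 138.147.64.199) does not contain 138.147.64.215
  138.147.64.64/26 (138.147.64.64 - 138.147.64.127) does not contain 138.147.64.215
  142.147.64.0/24 (142.147.64.0 - 142.147.64.255) does not contain 138.147.64.215
  130.147.64.0/24 (130.147.64.0 - 130.147.64.255) does not contain 138.147.64.215
  138.147.66.0/23 (138.147.66.0 - 138.147.67.255) does not contain 138.147.64.215
  138.147.72.0/22 (138.147.72.0 - 138.147.75.255) does not contain 138.147.64.215
  138.147.96.0/22 (138.147.96.0 - 138.147.99.255) does not contain 138.147.64.215
  138.147.0.0/21 (138.147.0.0 - 138.147.7.255) does not contain 138.147.64.215
  138.147.72.0/21 (138.147.72.0 - 138.147.79.255) does not contain 138.147.64.215
  138.147.0.0/20 (138.147.0.0 - 138.147.15.255) does not contain 138.147.64.215
Longest matching prefix is /15 -> interface ens17.

ens17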